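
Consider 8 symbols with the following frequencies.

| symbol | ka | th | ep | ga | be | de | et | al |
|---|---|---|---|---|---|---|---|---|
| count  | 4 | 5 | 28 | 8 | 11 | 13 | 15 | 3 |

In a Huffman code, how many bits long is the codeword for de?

3

Build the tree from the bottom:
merge al(3) and ka(4): 7
merge th(5) and 7: 12
merge ga(8) and be(11): 19
merge 12 and de(13): 25
merge et(15) and 19: 34
merge 25 and ep(28): 53
merge 34 and 53: 87
de's leaf is at depth 3, giving a 3-bit codeword.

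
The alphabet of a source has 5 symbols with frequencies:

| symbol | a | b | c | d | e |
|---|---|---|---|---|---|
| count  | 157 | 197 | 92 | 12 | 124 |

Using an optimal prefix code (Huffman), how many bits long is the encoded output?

1268

Build the Huffman tree bottom-up:
merge d(12) and c(92): 104
merge 104 and e(124): 228
merge a(157) and b(197): 354
merge 228 and 354: 582
Total encoded bits = sum of merged weights = 104 + 228 + 354 + 582 = 1268.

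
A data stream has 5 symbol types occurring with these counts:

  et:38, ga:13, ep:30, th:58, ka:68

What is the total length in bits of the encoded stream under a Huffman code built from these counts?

457

Build the Huffman tree bottom-up:
merge ga(13) and ep(30): 43
merge et(38) and 43: 81
merge th(58) and ka(68): 126
merge 81 and 126: 207
The encoded length is the sum of every internal node's weight: 43 + 81 + 126 + 207 = 457 bits.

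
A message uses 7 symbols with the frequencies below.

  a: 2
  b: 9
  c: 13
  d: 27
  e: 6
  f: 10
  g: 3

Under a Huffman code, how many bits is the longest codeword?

Merge the two lowest-weight nodes at each step:
merge a(2) and g(3): 5
merge 5 and e(6): 11
merge b(9) and f(10): 19
merge 11 and c(13): 24
merge 19 and 24: 43
merge d(27) and 43: 70
The first pair merged (a, g) ends up deepest, at depth 5.

5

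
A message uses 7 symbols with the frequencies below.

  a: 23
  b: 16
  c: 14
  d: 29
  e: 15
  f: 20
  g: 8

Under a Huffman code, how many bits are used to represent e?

3

Build the tree from the bottom:
merge g(8) and c(14): 22
merge e(15) and b(16): 31
merge f(20) and 22: 42
merge a(23) and d(29): 52
merge 31 and 42: 73
merge 52 and 73: 125
e sits 3 levels below the root, so its codeword is 3 bits.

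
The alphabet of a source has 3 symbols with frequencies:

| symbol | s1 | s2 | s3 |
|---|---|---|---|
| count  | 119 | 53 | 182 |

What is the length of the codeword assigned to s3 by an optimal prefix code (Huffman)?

1

Repeatedly merge the two smallest:
s2(53) + s1(119) → 172
172 + s3(182) → 354
s3 is merged only at the final step, so code length = 1.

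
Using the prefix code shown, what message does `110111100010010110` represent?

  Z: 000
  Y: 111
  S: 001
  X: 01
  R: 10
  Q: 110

QYRSSXR

Read left to right; each codeword is recognised as soon as it completes (prefix code):
  110→Q | 111→Y | 10→R | 001→S | 001→S | 01→X | 10→R
Decoded message: QYRSSXR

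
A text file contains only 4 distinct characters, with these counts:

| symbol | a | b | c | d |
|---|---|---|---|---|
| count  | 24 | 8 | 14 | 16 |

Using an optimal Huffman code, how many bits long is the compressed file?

122

Greedily combine the two least-frequent nodes:
merge b(8) and c(14): 22
merge d(16) and 22: 38
merge a(24) and 38: 62
Each symbol's bit-cost is frequency × depth; summing gives 122 bits (equivalently 22 + 38 + 62).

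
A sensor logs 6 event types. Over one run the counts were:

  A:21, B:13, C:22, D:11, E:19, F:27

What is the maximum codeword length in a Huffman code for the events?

3

Merge the two lowest-weight nodes at each step:
combine D(11), B(13) → 24
combine E(19), A(21) → 40
combine C(22), 24 → 46
combine F(27), 40 → 67
combine 46, 67 → 113
The rarest symbols sit at the bottom; the longest codeword is 3 bits.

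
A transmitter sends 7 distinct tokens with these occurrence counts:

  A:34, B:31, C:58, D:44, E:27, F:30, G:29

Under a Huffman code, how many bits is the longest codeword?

Merge the two lowest-weight nodes at each step:
E(27) + G(29) → 56
F(30) + B(31) → 61
A(34) + D(44) → 78
56 + C(58) → 114
61 + 78 → 139
114 + 139 → 253
Maximum depth reached is 3.

3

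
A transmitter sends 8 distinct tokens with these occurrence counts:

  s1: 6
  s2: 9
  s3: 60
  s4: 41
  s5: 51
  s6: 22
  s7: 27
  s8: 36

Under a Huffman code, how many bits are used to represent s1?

Build the tree from the bottom:
s1(6) + s2(9) → 15
15 + s6(22) → 37
s7(27) + s8(36) → 63
37 + s4(41) → 78
s5(51) + s3(60) → 111
63 + 78 → 141
111 + 141 → 252
s1 sits 5 levels below the root, so its codeword is 5 bits.

5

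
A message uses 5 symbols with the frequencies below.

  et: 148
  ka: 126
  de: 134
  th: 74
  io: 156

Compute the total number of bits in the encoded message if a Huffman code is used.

1476

Merge the two smallest weights repeatedly:
combine th(74), ka(126) → 200
combine de(134), et(148) → 282
combine io(156), 200 → 356
combine 282, 356 → 638
The encoded length is the sum of every internal node's weight: 200 + 282 + 356 + 638 = 1476 bits.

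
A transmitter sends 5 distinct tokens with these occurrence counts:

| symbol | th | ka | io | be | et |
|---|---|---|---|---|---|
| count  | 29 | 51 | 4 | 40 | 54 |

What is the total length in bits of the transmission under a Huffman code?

389

Greedily combine the two least-frequent nodes:
merge io(4) and th(29): 33
merge 33 and be(40): 73
merge ka(51) and et(54): 105
merge 73 and 105: 178
Each symbol's bit-cost is frequency × depth; summing gives 389 bits (equivalently 33 + 73 + 105 + 178).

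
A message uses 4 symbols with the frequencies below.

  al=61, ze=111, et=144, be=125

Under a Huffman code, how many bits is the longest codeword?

2

Merge the two lowest-weight nodes at each step:
combine al(61), ze(111) → 172
combine be(125), et(144) → 269
combine 172, 269 → 441
Maximum depth reached is 2.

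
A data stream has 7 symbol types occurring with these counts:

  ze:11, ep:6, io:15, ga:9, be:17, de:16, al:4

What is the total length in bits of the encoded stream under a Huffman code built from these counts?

211

Greedily combine the two least-frequent nodes:
merge al(4) and ep(6): 10
merge ga(9) and 10: 19
merge ze(11) and io(15): 26
merge de(16) and be(17): 33
merge 19 and 26: 45
merge 33 and 45: 78
Each symbol's bit-cost is frequency × depth; summing gives 211 bits (equivalently 10 + 19 + 26 + 33 + 45 + 78).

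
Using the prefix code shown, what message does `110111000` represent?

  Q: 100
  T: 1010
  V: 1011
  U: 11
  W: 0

UWUQW

Read left to right; each codeword is recognised as soon as it completes (prefix code):
  11→U | 0→W | 11→U | 100→Q | 0→W
Decoded message: UWUQW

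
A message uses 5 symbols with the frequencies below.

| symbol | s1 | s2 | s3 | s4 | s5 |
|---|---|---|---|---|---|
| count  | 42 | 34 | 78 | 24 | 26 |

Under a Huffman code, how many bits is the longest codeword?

3

Merge the two lowest-weight nodes at each step:
combine s4(24), s5(26) → 50
combine s2(34), s1(42) → 76
combine 50, 76 → 126
combine s3(78), 126 → 204
Maximum depth reached is 3.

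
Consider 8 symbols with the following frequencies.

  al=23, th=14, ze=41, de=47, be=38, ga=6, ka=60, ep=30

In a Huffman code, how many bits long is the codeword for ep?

3

Huffman merges, smallest pair first:
combine ga(6), th(14) → 20
combine 20, al(23) → 43
combine ep(30), be(38) → 68
combine ze(41), 43 → 84
combine de(47), ka(60) → 107
combine 68, 84 → 152
combine 107, 152 → 259
The subtree containing ep is merged 3 times, so code length = 3.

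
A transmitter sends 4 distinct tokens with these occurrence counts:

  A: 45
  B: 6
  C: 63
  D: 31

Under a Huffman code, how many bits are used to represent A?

Repeatedly merge the two smallest:
merge B(6) and D(31): 37
merge 37 and A(45): 82
merge C(63) and 82: 145
The subtree containing A is merged 2 times, so code length = 2.

2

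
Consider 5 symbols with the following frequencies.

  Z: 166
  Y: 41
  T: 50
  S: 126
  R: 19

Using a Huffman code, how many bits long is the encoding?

808

Greedily combine the two least-frequent nodes:
merge R(19) and Y(41): 60
merge T(50) and 60: 110
merge 110 and S(126): 236
merge Z(166) and 236: 402
Each symbol's bit-cost is frequency × depth; summing gives 808 bits (equivalently 60 + 110 + 236 + 402).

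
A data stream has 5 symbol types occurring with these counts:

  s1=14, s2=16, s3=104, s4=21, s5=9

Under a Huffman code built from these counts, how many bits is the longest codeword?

3

Merge the two lowest-weight nodes at each step:
combine s5(9), s1(14) → 23
combine s2(16), s4(21) → 37
combine 23, 37 → 60
combine 60, s3(104) → 164
The first pair merged (s5, s1) ends up deepest, at depth 3.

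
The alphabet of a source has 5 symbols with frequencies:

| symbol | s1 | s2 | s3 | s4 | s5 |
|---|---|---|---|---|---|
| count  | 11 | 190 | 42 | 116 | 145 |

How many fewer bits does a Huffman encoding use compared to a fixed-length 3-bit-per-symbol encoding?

472

Fixed-length: 3 bits × 504 symbols = 1512 bits.
Huffman merges:
s1(11) + s3(42) → 53
53 + s4(116) → 169
s5(145) + 169 → 314
s2(190) + 314 → 504
Huffman total = 53 + 169 + 314 + 504 = 1040 bits.
Saving = 1512 − 1040 = 472 bits.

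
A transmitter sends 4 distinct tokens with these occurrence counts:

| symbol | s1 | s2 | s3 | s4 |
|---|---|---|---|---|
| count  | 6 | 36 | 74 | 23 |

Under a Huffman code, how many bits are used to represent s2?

Huffman merges, smallest pair first:
combine s1(6), s4(23) → 29
combine 29, s2(36) → 65
combine 65, s3(74) → 139
s2's leaf is at depth 2, giving a 2-bit codeword.

2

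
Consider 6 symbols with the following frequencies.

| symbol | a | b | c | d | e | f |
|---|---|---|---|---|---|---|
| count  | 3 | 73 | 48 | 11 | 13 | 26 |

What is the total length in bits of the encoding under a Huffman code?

Build the Huffman tree bottom-up:
merge a(3) and d(11): 14
merge e(13) and 14: 27
merge f(26) and 27: 53
merge c(48) and 53: 101
merge b(73) and 101: 174
The encoded length is the sum of every internal node's weight: 14 + 27 + 53 + 101 + 174 = 369 bits.

369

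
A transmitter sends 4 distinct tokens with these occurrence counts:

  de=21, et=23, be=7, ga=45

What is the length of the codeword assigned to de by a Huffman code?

Huffman merges, smallest pair first:
merge be(7) and de(21): 28
merge et(23) and 28: 51
merge ga(45) and 51: 96
de's leaf is at depth 3, giving a 3-bit codeword.

3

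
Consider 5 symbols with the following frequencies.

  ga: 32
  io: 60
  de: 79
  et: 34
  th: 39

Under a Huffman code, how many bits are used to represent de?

2

Build the tree from the bottom:
ga(32) + et(34) → 66
th(39) + io(60) → 99
66 + de(79) → 145
99 + 145 → 244
The subtree containing de is merged 2 times, so code length = 2.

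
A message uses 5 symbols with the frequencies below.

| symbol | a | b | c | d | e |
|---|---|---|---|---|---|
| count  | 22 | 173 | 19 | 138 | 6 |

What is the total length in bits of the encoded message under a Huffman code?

Greedily combine the two least-frequent nodes:
combine e(6), c(19) → 25
combine a(22), 25 → 47
combine 47, d(138) → 185
combine b(173), 185 → 358
Total encoded bits = sum of merged weights = 25 + 47 + 185 + 358 = 615.

615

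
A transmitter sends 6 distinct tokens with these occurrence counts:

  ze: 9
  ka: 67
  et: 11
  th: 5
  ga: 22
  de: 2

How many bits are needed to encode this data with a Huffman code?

215

Build the Huffman tree bottom-up:
merge de(2) and th(5): 7
merge 7 and ze(9): 16
merge et(11) and 16: 27
merge ga(22) and 27: 49
merge 49 and ka(67): 116
The encoded length is the sum of every internal node's weight: 7 + 16 + 27 + 49 + 116 = 215 bits.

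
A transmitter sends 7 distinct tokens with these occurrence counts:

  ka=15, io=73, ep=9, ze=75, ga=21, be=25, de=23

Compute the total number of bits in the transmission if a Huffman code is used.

599

Build the Huffman tree bottom-up:
merge ep(9) and ka(15): 24
merge ga(21) and de(23): 44
merge 24 and be(25): 49
merge 44 and 49: 93
merge io(73) and ze(75): 148
merge 93 and 148: 241
Total encoded bits = sum of merged weights = 24 + 44 + 49 + 93 + 148 + 241 = 599.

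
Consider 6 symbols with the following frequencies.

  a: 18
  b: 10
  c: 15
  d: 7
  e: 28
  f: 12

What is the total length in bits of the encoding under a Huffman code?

224

Build the Huffman tree bottom-up:
merge d(7) and b(10): 17
merge f(12) and c(15): 27
merge 17 and a(18): 35
merge 27 and e(28): 55
merge 35 and 55: 90
Total encoded bits = sum of merged weights = 17 + 27 + 35 + 55 + 90 = 224.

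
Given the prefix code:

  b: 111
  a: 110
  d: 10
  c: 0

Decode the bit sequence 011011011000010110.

caaacccda

Read left to right; each codeword is recognised as soon as it completes (prefix code):
  0→c | 110→a | 110→a | 110→a | 0→c | 0→c | 0→c | 10→d | 110→a
Decoded message: caaacccda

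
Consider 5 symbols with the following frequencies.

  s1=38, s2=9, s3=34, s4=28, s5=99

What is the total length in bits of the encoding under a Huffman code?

Greedily combine the two least-frequent nodes:
merge s2(9) and s4(28): 37
merge s3(34) and 37: 71
merge s1(38) and 71: 109
merge s5(99) and 109: 208
The encoded length is the sum of every internal node's weight: 37 + 71 + 109 + 208 = 425 bits.

425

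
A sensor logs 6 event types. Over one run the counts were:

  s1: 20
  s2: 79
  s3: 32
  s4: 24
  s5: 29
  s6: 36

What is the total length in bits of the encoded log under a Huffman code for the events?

545

Merge the two smallest weights repeatedly:
combine s1(20), s4(24) → 44
combine s5(29), s3(32) → 61
combine s6(36), 44 → 80
combine 61, s2(79) → 140
combine 80, 140 → 220
Total encoded bits = sum of merged weights = 44 + 61 + 80 + 140 + 220 = 545.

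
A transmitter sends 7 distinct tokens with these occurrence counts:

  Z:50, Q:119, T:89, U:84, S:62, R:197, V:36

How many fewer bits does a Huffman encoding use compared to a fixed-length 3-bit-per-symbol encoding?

230

Fixed-length: 3 bits × 637 symbols = 1911 bits.
Huffman merges:
combine V(36), Z(50) → 86
combine S(62), U(84) → 146
combine 86, T(89) → 175
combine Q(119), 146 → 265
combine 175, R(197) → 372
combine 265, 372 → 637
Huffman total = 86 + 146 + 175 + 265 + 372 + 637 = 1681 bits.
Saving = 1911 − 1681 = 230 bits.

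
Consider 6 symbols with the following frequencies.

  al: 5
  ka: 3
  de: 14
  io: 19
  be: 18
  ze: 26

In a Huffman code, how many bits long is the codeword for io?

Repeatedly merge the two smallest:
merge ka(3) and al(5): 8
merge 8 and de(14): 22
merge be(18) and io(19): 37
merge 22 and ze(26): 48
merge 37 and 48: 85
io sits 2 levels below the root, so its codeword is 2 bits.

2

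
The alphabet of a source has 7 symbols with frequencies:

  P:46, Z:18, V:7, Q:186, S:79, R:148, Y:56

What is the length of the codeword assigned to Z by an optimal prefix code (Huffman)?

Repeatedly merge the two smallest:
combine V(7), Z(18) → 25
combine 25, P(46) → 71
combine Y(56), 71 → 127
combine S(79), 127 → 206
combine R(148), Q(186) → 334
combine 206, 334 → 540
The subtree containing Z is merged 5 times, so code length = 5.

5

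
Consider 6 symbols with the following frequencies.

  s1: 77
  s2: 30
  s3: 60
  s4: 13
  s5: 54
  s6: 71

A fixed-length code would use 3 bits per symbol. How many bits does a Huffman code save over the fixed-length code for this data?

Fixed-length: 3 bits × 305 symbols = 915 bits.
Huffman merges:
merge s4(13) and s2(30): 43
merge 43 and s5(54): 97
merge s3(60) and s6(71): 131
merge s1(77) and 97: 174
merge 131 and 174: 305
Huffman total = 43 + 97 + 131 + 174 + 305 = 750 bits.
Saving = 915 − 750 = 165 bits.

165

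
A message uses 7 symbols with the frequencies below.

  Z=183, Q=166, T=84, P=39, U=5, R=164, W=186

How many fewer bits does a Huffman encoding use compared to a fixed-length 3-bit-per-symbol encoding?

363

Fixed-length: 3 bits × 827 symbols = 2481 bits.
Huffman merges:
combine U(5), P(39) → 44
combine 44, T(84) → 128
combine 128, R(164) → 292
combine Q(166), Z(183) → 349
combine W(186), 292 → 478
combine 349, 478 → 827
Huffman total = 44 + 128 + 292 + 349 + 478 + 827 = 2118 bits.
Saving = 2481 − 2118 = 363 bits.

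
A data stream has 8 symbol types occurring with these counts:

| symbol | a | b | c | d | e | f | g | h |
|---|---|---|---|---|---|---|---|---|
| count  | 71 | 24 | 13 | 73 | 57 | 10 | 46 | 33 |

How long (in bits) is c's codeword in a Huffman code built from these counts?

Huffman merges, smallest pair first:
merge f(10) and c(13): 23
merge 23 and b(24): 47
merge h(33) and g(46): 79
merge 47 and e(57): 104
merge a(71) and d(73): 144
merge 79 and 104: 183
merge 144 and 183: 327
c sits 5 levels below the root, so its codeword is 5 bits.

5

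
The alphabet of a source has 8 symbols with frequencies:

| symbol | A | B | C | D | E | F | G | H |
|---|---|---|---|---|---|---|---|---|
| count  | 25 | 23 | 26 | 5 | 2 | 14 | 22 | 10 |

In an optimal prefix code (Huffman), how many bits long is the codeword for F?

Build the tree from the bottom:
merge E(2) and D(5): 7
merge 7 and H(10): 17
merge F(14) and 17: 31
merge G(22) and B(23): 45
merge A(25) and C(26): 51
merge 31 and 45: 76
merge 51 and 76: 127
F sits 3 levels below the root, so its codeword is 3 bits.

3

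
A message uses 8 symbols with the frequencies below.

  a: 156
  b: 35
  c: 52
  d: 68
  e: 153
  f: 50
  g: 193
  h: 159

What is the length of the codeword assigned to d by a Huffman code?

Huffman merges, smallest pair first:
b(35) + f(50) → 85
c(52) + d(68) → 120
85 + 120 → 205
e(153) + a(156) → 309
h(159) + g(193) → 352
205 + 309 → 514
352 + 514 → 866
d sits 4 levels below the root, so its codeword is 4 bits.

4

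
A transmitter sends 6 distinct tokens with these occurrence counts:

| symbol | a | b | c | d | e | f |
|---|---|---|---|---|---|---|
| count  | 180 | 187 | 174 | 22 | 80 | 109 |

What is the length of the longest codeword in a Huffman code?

Merge the two lowest-weight nodes at each step:
d(22) + e(80) → 102
102 + f(109) → 211
c(174) + a(180) → 354
b(187) + 211 → 398
354 + 398 → 752
The rarest symbols sit at the bottom; the longest codeword is 4 bits.

4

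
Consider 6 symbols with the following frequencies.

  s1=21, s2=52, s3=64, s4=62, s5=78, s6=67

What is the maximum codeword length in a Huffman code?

3

Merge the two lowest-weight nodes at each step:
merge s1(21) and s2(52): 73
merge s4(62) and s3(64): 126
merge s6(67) and 73: 140
merge s5(78) and 126: 204
merge 140 and 204: 344
Maximum depth reached is 3.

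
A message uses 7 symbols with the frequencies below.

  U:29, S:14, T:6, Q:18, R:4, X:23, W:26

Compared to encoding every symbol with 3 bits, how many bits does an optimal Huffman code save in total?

45

Fixed-length: 3 bits × 120 symbols = 360 bits.
Huffman merges:
combine R(4), T(6) → 10
combine 10, S(14) → 24
combine Q(18), X(23) → 41
combine 24, W(26) → 50
combine U(29), 41 → 70
combine 50, 70 → 120
Huffman total = 10 + 24 + 41 + 50 + 70 + 120 = 315 bits.
Saving = 360 − 315 = 45 bits.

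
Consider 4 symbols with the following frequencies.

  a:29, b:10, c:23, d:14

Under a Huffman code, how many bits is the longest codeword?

3

Merge the two lowest-weight nodes at each step:
combine b(10), d(14) → 24
combine c(23), 24 → 47
combine a(29), 47 → 76
The rarest symbols sit at the bottom; the longest codeword is 3 bits.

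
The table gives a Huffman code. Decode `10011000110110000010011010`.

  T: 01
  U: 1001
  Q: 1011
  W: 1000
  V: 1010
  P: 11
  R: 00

Read left to right; each codeword is recognised as soon as it completes (prefix code):
  1001→U | 1000→W | 11→P | 01→T | 1000→W | 00→R | 1001→U | 1010→V
Decoded message: UWPTWRUV

UWPTWRUV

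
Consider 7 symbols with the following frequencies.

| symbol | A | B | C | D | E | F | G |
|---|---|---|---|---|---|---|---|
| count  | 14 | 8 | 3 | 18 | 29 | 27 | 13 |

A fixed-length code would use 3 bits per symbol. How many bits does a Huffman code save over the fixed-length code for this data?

45

Fixed-length: 3 bits × 112 symbols = 336 bits.
Huffman merges:
combine C(3), B(8) → 11
combine 11, G(13) → 24
combine A(14), D(18) → 32
combine 24, F(27) → 51
combine E(29), 32 → 61
combine 51, 61 → 112
Huffman total = 11 + 24 + 32 + 51 + 61 + 112 = 291 bits.
Saving = 336 − 291 = 45 bits.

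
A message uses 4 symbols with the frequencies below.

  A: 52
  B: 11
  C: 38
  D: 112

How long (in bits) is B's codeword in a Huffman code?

Huffman merges, smallest pair first:
B(11) + C(38) → 49
49 + A(52) → 101
101 + D(112) → 213
B's leaf is at depth 3, giving a 3-bit codeword.

3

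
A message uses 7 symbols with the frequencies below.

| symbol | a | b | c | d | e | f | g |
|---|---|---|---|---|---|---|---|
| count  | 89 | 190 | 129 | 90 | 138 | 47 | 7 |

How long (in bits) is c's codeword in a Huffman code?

3

Build the tree from the bottom:
combine g(7), f(47) → 54
combine 54, a(89) → 143
combine d(90), c(129) → 219
combine e(138), 143 → 281
combine b(190), 219 → 409
combine 281, 409 → 690
c's leaf is at depth 3, giving a 3-bit codeword.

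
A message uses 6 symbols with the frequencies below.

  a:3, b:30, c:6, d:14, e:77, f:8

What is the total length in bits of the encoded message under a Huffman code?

Greedily combine the two least-frequent nodes:
combine a(3), c(6) → 9
combine f(8), 9 → 17
combine d(14), 17 → 31
combine b(30), 31 → 61
combine 61, e(77) → 138
Each symbol's bit-cost is frequency × depth; summing gives 256 bits (equivalently 9 + 17 + 31 + 61 + 138).

256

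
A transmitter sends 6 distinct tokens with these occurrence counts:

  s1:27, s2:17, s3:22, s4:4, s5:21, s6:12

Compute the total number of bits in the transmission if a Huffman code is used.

Merge the two smallest weights repeatedly:
combine s4(4), s6(12) → 16
combine 16, s2(17) → 33
combine s5(21), s3(22) → 43
combine s1(27), 33 → 60
combine 43, 60 → 103
The encoded length is the sum of every internal node's weight: 16 + 33 + 43 + 60 + 103 = 255 bits.

255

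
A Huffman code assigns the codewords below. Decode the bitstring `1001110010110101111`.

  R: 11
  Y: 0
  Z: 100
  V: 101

ZRZVVYRR

Read left to right; each codeword is recognised as soon as it completes (prefix code):
  100→Z | 11→R | 100→Z | 101→V | 101→V | 0→Y | 11→R | 11→R
Decoded message: ZRZVVYRR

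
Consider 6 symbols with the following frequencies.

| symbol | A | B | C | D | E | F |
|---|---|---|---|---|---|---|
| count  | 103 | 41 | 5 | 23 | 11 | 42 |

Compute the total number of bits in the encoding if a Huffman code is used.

Build the Huffman tree bottom-up:
C(5) + E(11) → 16
16 + D(23) → 39
39 + B(41) → 80
F(42) + 80 → 122
A(103) + 122 → 225
The encoded length is the sum of every internal node's weight: 16 + 39 + 80 + 122 + 225 = 482 bits.

482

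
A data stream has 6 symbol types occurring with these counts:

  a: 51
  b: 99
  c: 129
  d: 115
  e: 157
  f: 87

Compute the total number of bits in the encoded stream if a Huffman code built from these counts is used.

Greedily combine the two least-frequent nodes:
combine a(51), f(87) → 138
combine b(99), d(115) → 214
combine c(129), 138 → 267
combine e(157), 214 → 371
combine 267, 371 → 638
The encoded length is the sum of every internal node's weight: 138 + 214 + 267 + 371 + 638 = 1628 bits.

1628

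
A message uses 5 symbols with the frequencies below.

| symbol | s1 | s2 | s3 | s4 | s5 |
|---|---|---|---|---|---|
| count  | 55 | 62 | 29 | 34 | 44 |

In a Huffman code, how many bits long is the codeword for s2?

Repeatedly merge the two smallest:
merge s3(29) and s4(34): 63
merge s5(44) and s1(55): 99
merge s2(62) and 63: 125
merge 99 and 125: 224
s2 sits 2 levels below the root, so its codeword is 2 bits.

2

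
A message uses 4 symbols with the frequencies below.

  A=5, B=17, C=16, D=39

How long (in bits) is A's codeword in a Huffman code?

Repeatedly merge the two smallest:
A(5) + C(16) → 21
B(17) + 21 → 38
38 + D(39) → 77
A's leaf is at depth 3, giving a 3-bit codeword.

3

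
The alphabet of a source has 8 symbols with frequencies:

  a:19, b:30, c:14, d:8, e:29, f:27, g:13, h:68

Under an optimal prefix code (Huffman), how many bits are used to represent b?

Huffman merges, smallest pair first:
d(8) + g(13) → 21
c(14) + a(19) → 33
21 + f(27) → 48
e(29) + b(30) → 59
33 + 48 → 81
59 + h(68) → 127
81 + 127 → 208
b sits 3 levels below the root, so its codeword is 3 bits.

3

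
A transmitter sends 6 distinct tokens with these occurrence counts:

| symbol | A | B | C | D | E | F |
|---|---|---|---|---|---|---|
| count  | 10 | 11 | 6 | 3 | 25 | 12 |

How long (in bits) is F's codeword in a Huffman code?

3

Build the tree from the bottom:
merge D(3) and C(6): 9
merge 9 and A(10): 19
merge B(11) and F(12): 23
merge 19 and 23: 42
merge E(25) and 42: 67
F's leaf is at depth 3, giving a 3-bit codeword.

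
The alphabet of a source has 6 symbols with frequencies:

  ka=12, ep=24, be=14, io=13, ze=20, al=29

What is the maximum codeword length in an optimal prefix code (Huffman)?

3

Merge the two lowest-weight nodes at each step:
ka(12) + io(13) → 25
be(14) + ze(20) → 34
ep(24) + 25 → 49
al(29) + 34 → 63
49 + 63 → 112
Maximum depth reached is 3.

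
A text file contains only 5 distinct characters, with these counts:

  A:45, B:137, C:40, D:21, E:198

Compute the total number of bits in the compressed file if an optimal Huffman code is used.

851

Merge the two smallest weights repeatedly:
combine D(21), C(40) → 61
combine A(45), 61 → 106
combine 106, B(137) → 243
combine E(198), 243 → 441
The encoded length is the sum of every internal node's weight: 61 + 106 + 243 + 441 = 851 bits.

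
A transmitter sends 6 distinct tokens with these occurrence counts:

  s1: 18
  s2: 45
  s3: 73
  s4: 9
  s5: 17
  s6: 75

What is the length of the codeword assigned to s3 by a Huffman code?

Build the tree from the bottom:
merge s4(9) and s5(17): 26
merge s1(18) and 26: 44
merge 44 and s2(45): 89
merge s3(73) and s6(75): 148
merge 89 and 148: 237
The subtree containing s3 is merged 2 times, so code length = 2.

2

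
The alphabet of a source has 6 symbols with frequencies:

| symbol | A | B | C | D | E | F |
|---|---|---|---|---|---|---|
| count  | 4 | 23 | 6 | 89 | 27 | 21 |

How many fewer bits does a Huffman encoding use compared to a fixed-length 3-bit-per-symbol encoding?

Fixed-length: 3 bits × 170 symbols = 510 bits.
Huffman merges:
A(4) + C(6) → 10
10 + F(21) → 31
B(23) + E(27) → 50
31 + 50 → 81
81 + D(89) → 170
Huffman total = 10 + 31 + 50 + 81 + 170 = 342 bits.
Saving = 510 − 342 = 168 bits.

168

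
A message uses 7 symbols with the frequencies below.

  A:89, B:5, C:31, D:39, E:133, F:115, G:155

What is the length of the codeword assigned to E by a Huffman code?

2

Repeatedly merge the two smallest:
B(5) + C(31) → 36
36 + D(39) → 75
75 + A(89) → 164
F(115) + E(133) → 248
G(155) + 164 → 319
248 + 319 → 567
E's leaf is at depth 2, giving a 2-bit codeword.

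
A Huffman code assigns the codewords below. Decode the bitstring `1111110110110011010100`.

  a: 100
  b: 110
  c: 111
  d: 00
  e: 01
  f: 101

ccefabfd

Read left to right; each codeword is recognised as soon as it completes (prefix code):
  111→c | 111→c | 01→e | 101→f | 100→a | 110→b | 101→f | 00→d
Decoded message: ccefabfd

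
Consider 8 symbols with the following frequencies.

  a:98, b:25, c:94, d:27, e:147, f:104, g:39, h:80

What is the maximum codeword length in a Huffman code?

5

Merge the two lowest-weight nodes at each step:
merge b(25) and d(27): 52
merge g(39) and 52: 91
merge h(80) and 91: 171
merge c(94) and a(98): 192
merge f(104) and e(147): 251
merge 171 and 192: 363
merge 251 and 363: 614
The first pair merged (b, d) ends up deepest, at depth 5.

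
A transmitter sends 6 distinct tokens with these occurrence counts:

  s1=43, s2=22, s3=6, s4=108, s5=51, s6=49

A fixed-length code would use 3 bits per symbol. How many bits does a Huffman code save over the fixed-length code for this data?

Fixed-length: 3 bits × 279 symbols = 837 bits.
Huffman merges:
combine s3(6), s2(22) → 28
combine 28, s1(43) → 71
combine s6(49), s5(51) → 100
combine 71, 100 → 171
combine s4(108), 171 → 279
Huffman total = 28 + 71 + 100 + 171 + 279 = 649 bits.
Saving = 837 − 649 = 188 bits.

188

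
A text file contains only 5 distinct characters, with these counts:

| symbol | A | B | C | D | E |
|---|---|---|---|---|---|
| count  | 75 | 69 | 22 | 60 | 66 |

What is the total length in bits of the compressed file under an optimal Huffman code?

Merge the two smallest weights repeatedly:
merge C(22) and D(60): 82
merge E(66) and B(69): 135
merge A(75) and 82: 157
merge 135 and 157: 292
Total encoded bits = sum of merged weights = 82 + 135 + 157 + 292 = 666.

666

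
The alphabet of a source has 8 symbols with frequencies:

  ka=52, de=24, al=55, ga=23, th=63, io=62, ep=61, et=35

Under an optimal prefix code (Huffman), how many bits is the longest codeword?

Merge the two lowest-weight nodes at each step:
merge ga(23) and de(24): 47
merge et(35) and 47: 82
merge ka(52) and al(55): 107
merge ep(61) and io(62): 123
merge th(63) and 82: 145
merge 107 and 123: 230
merge 145 and 230: 375
The first pair merged (ga, de) ends up deepest, at depth 4.

4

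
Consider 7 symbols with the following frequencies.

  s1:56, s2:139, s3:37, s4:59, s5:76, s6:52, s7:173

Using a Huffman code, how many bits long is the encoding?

Merge the two smallest weights repeatedly:
merge s3(37) and s6(52): 89
merge s1(56) and s4(59): 115
merge s5(76) and 89: 165
merge 115 and s2(139): 254
merge 165 and s7(173): 338
merge 254 and 338: 592
Each symbol's bit-cost is frequency × depth; summing gives 1553 bits (equivalently 89 + 115 + 165 + 254 + 338 + 592).

1553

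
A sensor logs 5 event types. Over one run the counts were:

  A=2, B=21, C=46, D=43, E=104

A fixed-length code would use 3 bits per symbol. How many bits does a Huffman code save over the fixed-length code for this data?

231

Fixed-length: 3 bits × 216 symbols = 648 bits.
Huffman merges:
A(2) + B(21) → 23
23 + D(43) → 66
C(46) + 66 → 112
E(104) + 112 → 216
Huffman total = 23 + 66 + 112 + 216 = 417 bits.
Saving = 648 − 417 = 231 bits.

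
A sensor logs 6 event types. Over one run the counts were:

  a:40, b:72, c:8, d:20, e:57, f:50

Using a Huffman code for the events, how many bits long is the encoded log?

590

Greedily combine the two least-frequent nodes:
c(8) + d(20) → 28
28 + a(40) → 68
f(50) + e(57) → 107
68 + b(72) → 140
107 + 140 → 247
Each symbol's bit-cost is frequency × depth; summing gives 590 bits (equivalently 28 + 68 + 107 + 140 + 247).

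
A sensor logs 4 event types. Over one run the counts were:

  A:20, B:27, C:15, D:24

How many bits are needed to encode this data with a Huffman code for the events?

172

Greedily combine the two least-frequent nodes:
C(15) + A(20) → 35
D(24) + B(27) → 51
35 + 51 → 86
Each symbol's bit-cost is frequency × depth; summing gives 172 bits (equivalently 35 + 51 + 86).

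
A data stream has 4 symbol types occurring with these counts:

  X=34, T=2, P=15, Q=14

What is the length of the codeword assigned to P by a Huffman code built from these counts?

Huffman merges, smallest pair first:
T(2) + Q(14) → 16
P(15) + 16 → 31
31 + X(34) → 65
P sits 2 levels below the root, so its codeword is 2 bits.

2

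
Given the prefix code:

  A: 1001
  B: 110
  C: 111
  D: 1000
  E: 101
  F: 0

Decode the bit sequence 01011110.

FECF

Read left to right; each codeword is recognised as soon as it completes (prefix code):
  0→F | 101→E | 111→C | 0→F
Decoded message: FECF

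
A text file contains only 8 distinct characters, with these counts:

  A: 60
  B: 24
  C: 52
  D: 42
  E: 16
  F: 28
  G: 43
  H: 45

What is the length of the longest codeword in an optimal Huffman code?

4

Merge the two lowest-weight nodes at each step:
combine E(16), B(24) → 40
combine F(28), 40 → 68
combine D(42), G(43) → 85
combine H(45), C(52) → 97
combine A(60), 68 → 128
combine 85, 97 → 182
combine 128, 182 → 310
Maximum depth reached is 4.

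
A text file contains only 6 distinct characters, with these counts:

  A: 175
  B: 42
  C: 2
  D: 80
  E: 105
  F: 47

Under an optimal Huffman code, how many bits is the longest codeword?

Merge the two lowest-weight nodes at each step:
C(2) + B(42) → 44
44 + F(47) → 91
D(80) + 91 → 171
E(105) + 171 → 276
A(175) + 276 → 451
The first pair merged (C, B) ends up deepest, at depth 5.

5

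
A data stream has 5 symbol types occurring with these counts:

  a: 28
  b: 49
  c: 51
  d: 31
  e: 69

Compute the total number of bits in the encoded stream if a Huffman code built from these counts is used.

Greedily combine the two least-frequent nodes:
merge a(28) and d(31): 59
merge b(49) and c(51): 100
merge 59 and e(69): 128
merge 100 and 128: 228
The encoded length is the sum of every internal node's weight: 59 + 100 + 128 + 228 = 515 bits.

515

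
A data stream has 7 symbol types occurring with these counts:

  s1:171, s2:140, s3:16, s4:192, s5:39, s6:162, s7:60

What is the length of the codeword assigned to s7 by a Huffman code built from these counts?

4

Repeatedly merge the two smallest:
combine s3(16), s5(39) → 55
combine 55, s7(60) → 115
combine 115, s2(140) → 255
combine s6(162), s1(171) → 333
combine s4(192), 255 → 447
combine 333, 447 → 780
The subtree containing s7 is merged 4 times, so code length = 4.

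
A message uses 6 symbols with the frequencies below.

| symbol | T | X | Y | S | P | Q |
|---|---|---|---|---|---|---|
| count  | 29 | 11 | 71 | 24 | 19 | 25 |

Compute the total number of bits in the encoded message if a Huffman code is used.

425

Build the Huffman tree bottom-up:
merge X(11) and P(19): 30
merge S(24) and Q(25): 49
merge T(29) and 30: 59
merge 49 and 59: 108
merge Y(71) and 108: 179
Each symbol's bit-cost is frequency × depth; summing gives 425 bits (equivalently 30 + 49 + 59 + 108 + 179).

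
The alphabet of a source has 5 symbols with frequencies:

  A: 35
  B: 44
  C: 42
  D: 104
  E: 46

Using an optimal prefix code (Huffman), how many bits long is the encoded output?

605

Greedily combine the two least-frequent nodes:
merge A(35) and C(42): 77
merge B(44) and E(46): 90
merge 77 and 90: 167
merge D(104) and 167: 271
Each symbol's bit-cost is frequency × depth; summing gives 605 bits (equivalently 77 + 90 + 167 + 271).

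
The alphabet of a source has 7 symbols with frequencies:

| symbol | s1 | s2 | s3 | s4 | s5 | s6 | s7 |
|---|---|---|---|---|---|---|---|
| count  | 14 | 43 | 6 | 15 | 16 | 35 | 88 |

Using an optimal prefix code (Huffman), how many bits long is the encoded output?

526

Build the Huffman tree bottom-up:
merge s3(6) and s1(14): 20
merge s4(15) and s5(16): 31
merge 20 and 31: 51
merge s6(35) and s2(43): 78
merge 51 and 78: 129
merge s7(88) and 129: 217
Each symbol's bit-cost is frequency × depth; summing gives 526 bits (equivalently 20 + 31 + 51 + 78 + 129 + 217).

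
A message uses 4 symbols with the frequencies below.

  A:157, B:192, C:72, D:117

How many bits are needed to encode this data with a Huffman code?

Build the Huffman tree bottom-up:
C(72) + D(117) → 189
A(157) + 189 → 346
B(192) + 346 → 538
Total encoded bits = sum of merged weights = 189 + 346 + 538 = 1073.

1073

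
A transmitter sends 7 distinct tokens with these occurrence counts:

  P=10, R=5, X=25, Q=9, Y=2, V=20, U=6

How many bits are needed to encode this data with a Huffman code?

193

Merge the two smallest weights repeatedly:
merge Y(2) and R(5): 7
merge U(6) and 7: 13
merge Q(9) and P(10): 19
merge 13 and 19: 32
merge V(20) and X(25): 45
merge 32 and 45: 77
Each symbol's bit-cost is frequency × depth; summing gives 193 bits (equivalently 7 + 13 + 19 + 32 + 45 + 77).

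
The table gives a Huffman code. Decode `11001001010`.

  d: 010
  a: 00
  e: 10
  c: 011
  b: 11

baede

Read left to right; each codeword is recognised as soon as it completes (prefix code):
  11→b | 00→a | 10→e | 010→d | 10→e
Decoded message: baede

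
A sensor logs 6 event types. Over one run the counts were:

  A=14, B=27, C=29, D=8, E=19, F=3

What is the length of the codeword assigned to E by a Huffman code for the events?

2

Huffman merges, smallest pair first:
F(3) + D(8) → 11
11 + A(14) → 25
E(19) + 25 → 44
B(27) + C(29) → 56
44 + 56 → 100
E sits 2 levels below the root, so its codeword is 2 bits.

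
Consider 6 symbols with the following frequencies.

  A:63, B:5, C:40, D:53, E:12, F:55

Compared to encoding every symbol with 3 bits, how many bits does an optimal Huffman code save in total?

154

Fixed-length: 3 bits × 228 symbols = 684 bits.
Huffman merges:
merge B(5) and E(12): 17
merge 17 and C(40): 57
merge D(53) and F(55): 108
merge 57 and A(63): 120
merge 108 and 120: 228
Huffman total = 17 + 57 + 108 + 120 + 228 = 530 bits.
Saving = 684 − 530 = 154 bits.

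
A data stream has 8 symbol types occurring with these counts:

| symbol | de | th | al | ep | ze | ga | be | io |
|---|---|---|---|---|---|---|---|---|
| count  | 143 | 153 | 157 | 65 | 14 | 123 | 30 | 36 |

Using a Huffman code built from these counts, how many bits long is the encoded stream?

1977

Build the Huffman tree bottom-up:
ze(14) + be(30) → 44
io(36) + 44 → 80
ep(65) + 80 → 145
ga(123) + de(143) → 266
145 + th(153) → 298
al(157) + 266 → 423
298 + 423 → 721
Total encoded bits = sum of merged weights = 44 + 80 + 145 + 266 + 298 + 423 + 721 = 1977.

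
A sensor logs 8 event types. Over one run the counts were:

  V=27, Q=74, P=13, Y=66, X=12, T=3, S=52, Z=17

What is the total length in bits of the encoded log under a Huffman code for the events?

Greedily combine the two least-frequent nodes:
T(3) + X(12) → 15
P(13) + 15 → 28
Z(17) + V(27) → 44
28 + 44 → 72
S(52) + Y(66) → 118
72 + Q(74) → 146
118 + 146 → 264
Each symbol's bit-cost is frequency × depth; summing gives 687 bits (equivalently 15 + 28 + 44 + 72 + 118 + 146 + 264).

687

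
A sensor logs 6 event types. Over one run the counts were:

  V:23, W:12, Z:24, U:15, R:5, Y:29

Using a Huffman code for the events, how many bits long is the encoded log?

265

Greedily combine the two least-frequent nodes:
R(5) + W(12) → 17
U(15) + 17 → 32
V(23) + Z(24) → 47
Y(29) + 32 → 61
47 + 61 → 108
Total encoded bits = sum of merged weights = 17 + 32 + 47 + 61 + 108 = 265.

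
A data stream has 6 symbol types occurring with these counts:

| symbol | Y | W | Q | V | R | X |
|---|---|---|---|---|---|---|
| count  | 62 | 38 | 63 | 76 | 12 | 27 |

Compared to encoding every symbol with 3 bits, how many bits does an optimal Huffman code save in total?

162

Fixed-length: 3 bits × 278 symbols = 834 bits.
Huffman merges:
R(12) + X(27) → 39
W(38) + 39 → 77
Y(62) + Q(63) → 125
V(76) + 77 → 153
125 + 153 → 278
Huffman total = 39 + 77 + 125 + 153 + 278 = 672 bits.
Saving = 834 − 672 = 162 bits.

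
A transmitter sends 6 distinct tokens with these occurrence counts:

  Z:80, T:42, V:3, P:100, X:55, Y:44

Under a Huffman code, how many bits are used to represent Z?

Build the tree from the bottom:
combine V(3), T(42) → 45
combine Y(44), 45 → 89
combine X(55), Z(80) → 135
combine 89, P(100) → 189
combine 135, 189 → 324
Z's leaf is at depth 2, giving a 2-bit codeword.

2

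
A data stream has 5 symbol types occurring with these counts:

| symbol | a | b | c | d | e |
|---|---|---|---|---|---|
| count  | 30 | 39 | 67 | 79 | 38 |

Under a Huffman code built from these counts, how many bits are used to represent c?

Repeatedly merge the two smallest:
a(30) + e(38) → 68
b(39) + c(67) → 106
68 + d(79) → 147
106 + 147 → 253
c's leaf is at depth 2, giving a 2-bit codeword.

2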